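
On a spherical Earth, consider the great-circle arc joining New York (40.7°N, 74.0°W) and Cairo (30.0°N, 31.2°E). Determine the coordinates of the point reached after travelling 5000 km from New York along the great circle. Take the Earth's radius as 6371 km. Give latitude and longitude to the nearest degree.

The haversine formula gives a central angle δ ≈ 1.416 rad (81.1°) between the endpoints. The total great-circle distance is δ·R ≈ 1.416 × 6371 ≈ 9023 km, so the target fraction is f = 5000/9023 ≈ 0.554.
Interpolate at f ≈ 0.554 with slerp weights a = sin((1−f)δ)/sin δ ≈ 0.597, b = sin(fδ)/sin δ ≈ 0.715.
p = a·p₁ + b·p₂ ≈ (0.655, -0.115, 0.747); φ = arcsin(p_z) ≈ 48.35°, λ = atan2(p_y, p_x) ≈ -9.92°.

≈ (48°N, 10°W)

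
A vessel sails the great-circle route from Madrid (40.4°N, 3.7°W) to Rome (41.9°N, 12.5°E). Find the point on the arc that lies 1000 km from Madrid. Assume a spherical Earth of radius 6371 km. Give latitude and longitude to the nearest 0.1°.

Write both endpoints as unit vectors p₁, p₂ with components (cos φ cos λ, cos φ sin λ, sin φ).
The central angle between the endpoints is δ = arccos(p₁·p₂) ≈ 0.214 rad (12.3°). The total great-circle distance is δ·R ≈ 0.214 × 6371 ≈ 1365 km, so the target fraction is f = 1000/1365 ≈ 0.733.
Interpolate at f ≈ 0.733 with slerp weights a = sin((1−f)δ)/sin δ ≈ 0.269, b = sin(fδ)/sin δ ≈ 0.735.
p = a·p₁ + b·p₂ ≈ (0.739, 0.105, 0.666); φ = arcsin(p_z) ≈ 41.72°, λ = atan2(p_y, p_x) ≈ 8.11°.

≈ 41.7°N, 8.1°E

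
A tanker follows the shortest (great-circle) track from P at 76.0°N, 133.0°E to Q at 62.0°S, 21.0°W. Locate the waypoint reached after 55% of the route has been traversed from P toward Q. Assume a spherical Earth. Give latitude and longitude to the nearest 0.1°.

Convert each endpoint to a unit vector on the sphere (x = cos φ cos λ, y = cos φ sin λ, z = sin φ).
The central angle between the endpoints is δ = arccos(p₁·p₂) ≈ 2.854 rad (163.5°).
Interpolate at f = 0.55 with slerp weights a = sin((1−f)δ)/sin δ ≈ 3.376, b = sin(fδ)/sin δ ≈ 3.520.
p = a·p₁ + b·p₂ ≈ (0.986, 0.005, 0.168); φ = arcsin(p_z) ≈ 9.68°, λ = atan2(p_y, p_x) ≈ 0.30°.

≈ 9.7°N, 0.3°E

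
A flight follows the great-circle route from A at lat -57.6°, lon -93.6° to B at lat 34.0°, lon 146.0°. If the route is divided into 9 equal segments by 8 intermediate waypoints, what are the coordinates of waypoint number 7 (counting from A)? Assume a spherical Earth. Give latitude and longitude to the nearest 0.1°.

≈ lat 9.8°, lon 165.0°

Write both endpoints as unit vectors p₁, p₂ with components (cos φ cos λ, cos φ sin λ, sin φ).
The central angle between the endpoints is δ = arccos(p₁·p₂) ≈ 2.342 rad (134.2°).
Interpolate at f = 7/9 with slerp weights a = sin((1−f)δ)/sin δ ≈ 0.693, b = sin(fδ)/sin δ ≈ 1.351.
p = a·p₁ + b·p₂ ≈ (-0.952, 0.255, 0.170); φ = arcsin(p_z) ≈ 9.78°, λ = atan2(p_y, p_x) ≈ 164.98°.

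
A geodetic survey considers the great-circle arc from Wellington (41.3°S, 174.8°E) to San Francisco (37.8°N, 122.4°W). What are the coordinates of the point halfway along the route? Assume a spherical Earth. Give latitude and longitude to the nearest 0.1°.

≈ (2.0°S, 152.9°W)

The haversine formula gives a central angle δ ≈ 1.704 rad (97.7°) between the endpoints.
Interpolate at f = 1/2 with slerp weights a = sin((1−f)δ)/sin δ ≈ 0.759, b = sin(fδ)/sin δ ≈ 0.759.
p = a·p₁ + b·p₂ ≈ (-0.890, -0.455, -0.036); φ = arcsin(p_z) ≈ -2.05°, λ = atan2(p_y, p_x) ≈ -152.92°.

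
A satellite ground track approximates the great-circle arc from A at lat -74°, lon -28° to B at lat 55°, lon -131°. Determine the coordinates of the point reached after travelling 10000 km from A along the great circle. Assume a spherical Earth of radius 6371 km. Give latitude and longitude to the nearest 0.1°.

The haversine formula gives a central angle δ ≈ 2.537 rad (145.4°) between the endpoints. The total great-circle distance is δ·R ≈ 2.537 × 6371 ≈ 16166 km, so the target fraction is f = 10000/16166 ≈ 0.619.
Interpolate at f ≈ 0.619 with slerp weights a = sin((1−f)δ)/sin δ ≈ 1.450, b = sin(fδ)/sin δ ≈ 1.760.
p = a·p₁ + b·p₂ ≈ (-0.310, -0.950, 0.048); φ = arcsin(p_z) ≈ 2.76°, λ = atan2(p_y, p_x) ≈ -108.05°.

≈ lat 2.8°, lon -108.1°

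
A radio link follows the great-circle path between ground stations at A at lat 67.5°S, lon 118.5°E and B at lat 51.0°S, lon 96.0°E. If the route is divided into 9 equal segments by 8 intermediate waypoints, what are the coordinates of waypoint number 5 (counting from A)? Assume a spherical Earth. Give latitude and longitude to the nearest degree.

Convert each endpoint to a unit vector on the sphere (x = cos φ cos λ, y = cos φ sin λ, z = sin φ).
The central angle between the endpoints is δ = arccos(p₁·p₂) ≈ 0.347 rad (19.9°).
Interpolate at f = 5/9 with slerp weights a = sin((1−f)δ)/sin δ ≈ 0.452, b = sin(fδ)/sin δ ≈ 0.563.
p = a·p₁ + b·p₂ ≈ (-0.120, 0.504, -0.855); φ = arcsin(p_z) ≈ -58.77°, λ = atan2(p_y, p_x) ≈ 103.33°.

≈ lat 59°S, lon 103°E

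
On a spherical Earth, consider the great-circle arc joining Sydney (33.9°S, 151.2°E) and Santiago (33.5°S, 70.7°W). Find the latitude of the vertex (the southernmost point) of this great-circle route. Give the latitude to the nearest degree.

The great circle lies in the plane with unit normal n̂ = (p₁ × p₂)/|p₁ × p₂|.
Here n̂_z ≈ +0.472; the vertex latitude is φ_max = arccos|n̂_z| ≈ 61.8°.

≈ 62°S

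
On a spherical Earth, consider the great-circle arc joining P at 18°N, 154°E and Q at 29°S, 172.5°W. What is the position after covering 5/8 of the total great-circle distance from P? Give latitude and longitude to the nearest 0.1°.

Write both endpoints as unit vectors p₁, p₂ with components (cos φ cos λ, cos φ sin λ, sin φ).
The central angle between the endpoints is δ = arccos(p₁·p₂) ≈ 0.996 rad (57.1°).
Interpolate at f = 5/8 with slerp weights a = sin((1−f)δ)/sin δ ≈ 0.435, b = sin(fδ)/sin δ ≈ 0.695.
p = a·p₁ + b·p₂ ≈ (-0.974, 0.102, -0.202); φ = arcsin(p_z) ≈ -11.68°, λ = atan2(p_y, p_x) ≈ 174.03°.

≈ 11.7°S, 174.0°E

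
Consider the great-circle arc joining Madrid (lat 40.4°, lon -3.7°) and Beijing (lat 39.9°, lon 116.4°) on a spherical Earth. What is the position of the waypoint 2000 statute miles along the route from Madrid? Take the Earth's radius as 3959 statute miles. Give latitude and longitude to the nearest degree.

Convert each endpoint to a unit vector on the sphere (x = cos φ cos λ, y = cos φ sin λ, z = sin φ).
The central angle between the endpoints is δ = arccos(p₁·p₂) ≈ 1.448 rad (82.9°). The total great-circle distance is δ·R ≈ 1.448 × 3959 ≈ 5732 mi, so the target fraction is f = 2000/5732 ≈ 0.349.
Interpolate at f ≈ 0.349 with slerp weights a = sin((1−f)δ)/sin δ ≈ 0.815, b = sin(fδ)/sin δ ≈ 0.488.
p = a·p₁ + b·p₂ ≈ (0.453, 0.295, 0.841); φ = arcsin(p_z) ≈ 57.26°, λ = atan2(p_y, p_x) ≈ 33.06°.

≈ lat 57°, lon 33°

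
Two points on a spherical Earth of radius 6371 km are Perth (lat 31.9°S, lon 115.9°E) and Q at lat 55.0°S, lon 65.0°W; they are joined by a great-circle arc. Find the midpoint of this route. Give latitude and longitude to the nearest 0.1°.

≈ lat 78.4°S, lon 117.8°E

Write both endpoints as unit vectors p₁, p₂ with components (cos φ cos λ, cos φ sin λ, sin φ).
The central angle between the endpoints is δ = arccos(p₁·p₂) ≈ 1.625 rad (93.1°).
Interpolate at f = 1/2 with slerp weights a = sin((1−f)δ)/sin δ ≈ 0.727, b = sin(fδ)/sin δ ≈ 0.727.
p = a·p₁ + b·p₂ ≈ (-0.093, 0.177, -0.980); φ = arcsin(p_z) ≈ -78.44°, λ = atan2(p_y, p_x) ≈ 117.77°.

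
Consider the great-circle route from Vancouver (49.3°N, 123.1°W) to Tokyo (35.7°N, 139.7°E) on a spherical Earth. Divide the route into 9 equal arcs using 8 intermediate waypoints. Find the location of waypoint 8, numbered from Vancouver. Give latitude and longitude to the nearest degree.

≈ 41°N, 147°E

Write both endpoints as unit vectors p₁, p₂ with components (cos φ cos λ, cos φ sin λ, sin φ).
The central angle between the endpoints is δ = arccos(p₁·p₂) ≈ 1.185 rad (67.9°).
Interpolate at f = 8/9 with slerp weights a = sin((1−f)δ)/sin δ ≈ 0.142, b = sin(fδ)/sin δ ≈ 0.938.
p = a·p₁ + b·p₂ ≈ (-0.631, 0.415, 0.655); φ = arcsin(p_z) ≈ 40.91°, λ = atan2(p_y, p_x) ≈ 146.67°.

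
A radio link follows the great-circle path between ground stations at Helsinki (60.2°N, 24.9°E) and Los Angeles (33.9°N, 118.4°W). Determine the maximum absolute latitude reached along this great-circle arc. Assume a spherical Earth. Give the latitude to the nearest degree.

≈ 76°N

The great circle lies in the plane with unit normal n̂ = (p₁ × p₂)/|p₁ × p₂|.
Here n̂_z ≈ -0.249; the vertex latitude is φ_max = arccos|n̂_z| ≈ 75.6°.
Check via Clairaut: cos φ_max = |cos φ₁| · sin C = cos(60.2°)·sin(30.1°) ≈ 0.249, again giving ≈ 75.6°.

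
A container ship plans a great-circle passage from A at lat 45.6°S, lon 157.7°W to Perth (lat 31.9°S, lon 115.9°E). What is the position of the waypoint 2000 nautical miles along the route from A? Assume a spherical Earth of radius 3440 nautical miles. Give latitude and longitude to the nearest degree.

≈ lat 47°S, lon 153°E

The haversine formula gives a central angle δ ≈ 1.143 rad (65.5°) between the endpoints. The total great-circle distance is δ·R ≈ 1.143 × 3440 ≈ 3932 nmi, so the target fraction is f = 2000/3932 ≈ 0.509.
Interpolate at f ≈ 0.509 with slerp weights a = sin((1−f)δ)/sin δ ≈ 0.585, b = sin(fδ)/sin δ ≈ 0.604.
p = a·p₁ + b·p₂ ≈ (-0.603, 0.306, -0.737); φ = arcsin(p_z) ≈ -47.49°, λ = atan2(p_y, p_x) ≈ 153.12°.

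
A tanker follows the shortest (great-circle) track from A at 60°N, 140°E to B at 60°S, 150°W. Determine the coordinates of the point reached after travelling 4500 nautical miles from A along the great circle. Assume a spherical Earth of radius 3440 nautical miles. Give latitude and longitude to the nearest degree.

≈ 9°S, 178°E

Write both endpoints as unit vectors p₁, p₂ with components (cos φ cos λ, cos φ sin λ, sin φ).
The central angle between the endpoints is δ = arccos(p₁·p₂) ≈ 2.298 rad (131.6°). The total great-circle distance is δ·R ≈ 2.298 × 3440 ≈ 7904 nmi, so the target fraction is f = 4500/7904 ≈ 0.569.
Interpolate at f ≈ 0.569 with slerp weights a = sin((1−f)δ)/sin δ ≈ 1.118, b = sin(fδ)/sin δ ≈ 1.292.
p = a·p₁ + b·p₂ ≈ (-0.988, 0.036, -0.151); φ = arcsin(p_z) ≈ -8.66°, λ = atan2(p_y, p_x) ≈ 177.89°.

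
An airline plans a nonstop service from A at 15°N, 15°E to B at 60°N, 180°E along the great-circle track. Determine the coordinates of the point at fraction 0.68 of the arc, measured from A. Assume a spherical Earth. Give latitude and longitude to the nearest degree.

The haversine formula gives a central angle δ ≈ 1.816 rad (104.0°) between the endpoints.
Interpolate at f = 0.68 with slerp weights a = sin((1−f)δ)/sin δ ≈ 0.566, b = sin(fδ)/sin δ ≈ 0.973.
p = a·p₁ + b·p₂ ≈ (0.041, 0.141, 0.989); φ = arcsin(p_z) ≈ 81.53°, λ = atan2(p_y, p_x) ≈ 73.72°.

≈ 82°N, 74°E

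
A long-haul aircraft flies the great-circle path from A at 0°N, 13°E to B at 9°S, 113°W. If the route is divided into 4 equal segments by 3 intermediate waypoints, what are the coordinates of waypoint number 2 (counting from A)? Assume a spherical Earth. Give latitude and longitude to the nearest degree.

Write both endpoints as unit vectors p₁, p₂ with components (cos φ cos λ, cos φ sin λ, sin φ).
The central angle between the endpoints is δ = arccos(p₁·p₂) ≈ 2.190 rad (125.5°).
Interpolate at f = 2/4 with slerp weights a = sin((1−f)δ)/sin δ ≈ 1.092, b = sin(fδ)/sin δ ≈ 1.092.
p = a·p₁ + b·p₂ ≈ (0.642, -0.747, -0.171); φ = arcsin(p_z) ≈ -9.83°, λ = atan2(p_y, p_x) ≈ -49.30°.

≈ 10°S, 49°W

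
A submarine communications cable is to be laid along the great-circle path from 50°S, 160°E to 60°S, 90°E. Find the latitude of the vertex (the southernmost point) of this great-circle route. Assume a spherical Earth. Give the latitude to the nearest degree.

≈ 62°S

The great circle lies in the plane with unit normal n̂ = (p₁ × p₂)/|p₁ × p₂|.
Here n̂_z ≈ -0.476; the vertex latitude is φ_max = arccos|n̂_z| ≈ 61.6°.
Check via Clairaut: cos φ_max = |cos φ₁| · sin C = cos(50.0°)·sin(132.2°) ≈ 0.476, again giving ≈ 61.6°.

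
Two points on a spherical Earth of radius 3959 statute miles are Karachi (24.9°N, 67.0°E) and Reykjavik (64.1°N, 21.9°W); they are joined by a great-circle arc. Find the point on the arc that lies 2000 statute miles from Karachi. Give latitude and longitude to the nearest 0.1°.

≈ (49.0°N, 46.5°E)

Write both endpoints as unit vectors p₁, p₂ with components (cos φ cos λ, cos φ sin λ, sin φ).
The central angle between the endpoints is δ = arccos(p₁·p₂) ≈ 1.174 rad (67.3°). The total great-circle distance is δ·R ≈ 1.174 × 3959 ≈ 4648 mi, so the target fraction is f = 2000/4648 ≈ 0.430.
Interpolate at f ≈ 0.430 with slerp weights a = sin((1−f)δ)/sin δ ≈ 0.672, b = sin(fδ)/sin δ ≈ 0.525.
p = a·p₁ + b·p₂ ≈ (0.451, 0.476, 0.755); φ = arcsin(p_z) ≈ 49.03°, λ = atan2(p_y, p_x) ≈ 46.54°.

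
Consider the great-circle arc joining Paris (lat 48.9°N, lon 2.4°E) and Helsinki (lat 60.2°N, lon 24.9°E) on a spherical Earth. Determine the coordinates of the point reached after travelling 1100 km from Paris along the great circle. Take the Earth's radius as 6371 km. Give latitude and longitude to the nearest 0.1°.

From cos δ = sin φ₁ sin φ₂ + cos φ₁ cos φ₂ cos Δλ, the central angle is δ ≈ 0.299 rad (17.1°). The total great-circle distance is δ·R ≈ 0.299 × 6371 ≈ 1902 km, so the target fraction is f = 1100/1902 ≈ 0.578.
Interpolate at f ≈ 0.578 with slerp weights a = sin((1−f)δ)/sin δ ≈ 0.427, b = sin(fδ)/sin δ ≈ 0.584.
p = a·p₁ + b·p₂ ≈ (0.544, 0.134, 0.829); φ = arcsin(p_z) ≈ 55.95°, λ = atan2(p_y, p_x) ≈ 13.84°.

≈ lat 55.9°N, lon 13.8°E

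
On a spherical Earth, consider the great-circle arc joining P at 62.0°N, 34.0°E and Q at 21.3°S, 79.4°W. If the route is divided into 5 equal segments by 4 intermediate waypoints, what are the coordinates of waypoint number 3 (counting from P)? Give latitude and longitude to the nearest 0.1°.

Write both endpoints as unit vectors p₁, p₂ with components (cos φ cos λ, cos φ sin λ, sin φ).
The central angle between the endpoints is δ = arccos(p₁·p₂) ≈ 2.088 rad (119.6°).
Interpolate at f = 3/5 with slerp weights a = sin((1−f)δ)/sin δ ≈ 0.853, b = sin(fδ)/sin δ ≈ 1.093.
p = a·p₁ + b·p₂ ≈ (0.519, -0.777, 0.356); φ = arcsin(p_z) ≈ 20.87°, λ = atan2(p_y, p_x) ≈ -56.24°.

≈ 20.9°N, 56.2°W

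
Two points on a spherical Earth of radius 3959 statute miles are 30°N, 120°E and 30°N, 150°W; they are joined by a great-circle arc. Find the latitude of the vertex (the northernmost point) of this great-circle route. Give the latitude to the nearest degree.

The great circle lies in the plane with unit normal n̂ = (p₁ × p₂)/|p₁ × p₂|.
Here n̂_z ≈ +0.775; the vertex latitude is φ_max = arccos|n̂_z| ≈ 39.2°.
Check via Clairaut: cos φ_max = |cos φ₁| · sin C = cos(30.0°)·sin(63.4°) ≈ 0.775, again giving ≈ 39.2°.

≈ 39°N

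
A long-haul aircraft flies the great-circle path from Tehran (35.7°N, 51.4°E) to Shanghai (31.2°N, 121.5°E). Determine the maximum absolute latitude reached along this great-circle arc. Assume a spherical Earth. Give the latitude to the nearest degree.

The great circle lies in the plane with unit normal n̂ = (p₁ × p₂)/|p₁ × p₂|.
Here n̂_z ≈ +0.775; the vertex latitude is φ_max = arccos|n̂_z| ≈ 39.2°.

≈ 39°N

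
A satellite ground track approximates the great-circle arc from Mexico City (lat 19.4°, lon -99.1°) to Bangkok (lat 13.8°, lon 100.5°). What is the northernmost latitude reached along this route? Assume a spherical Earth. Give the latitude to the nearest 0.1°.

The great circle lies in the plane with unit normal n̂ = (p₁ × p₂)/|p₁ × p₂|.
Here n̂_z ≈ -0.495; the vertex latitude is φ_max = arccos|n̂_z| ≈ 60.4°.

≈ 60.4°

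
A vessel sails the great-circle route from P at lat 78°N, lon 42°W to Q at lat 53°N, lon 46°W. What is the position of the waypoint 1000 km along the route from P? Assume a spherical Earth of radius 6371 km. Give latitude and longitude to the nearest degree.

≈ lat 69°N, lon 44°W

Convert each endpoint to a unit vector on the sphere (x = cos φ cos λ, y = cos φ sin λ, z = sin φ).
The central angle between the endpoints is δ = arccos(p₁·p₂) ≈ 0.437 rad (25.0°). The total great-circle distance is δ·R ≈ 0.437 × 6371 ≈ 2784 km, so the target fraction is f = 1000/2784 ≈ 0.359.
Interpolate at f ≈ 0.359 with slerp weights a = sin((1−f)δ)/sin δ ≈ 0.653, b = sin(fδ)/sin δ ≈ 0.369.
p = a·p₁ + b·p₂ ≈ (0.255, -0.251, 0.934); φ = arcsin(p_z) ≈ 69.03°, λ = atan2(p_y, p_x) ≈ -44.48°.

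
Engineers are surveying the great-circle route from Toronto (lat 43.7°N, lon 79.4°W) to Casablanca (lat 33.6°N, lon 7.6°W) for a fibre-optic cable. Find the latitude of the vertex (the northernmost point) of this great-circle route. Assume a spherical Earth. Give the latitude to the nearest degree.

≈ 46°N

The great circle lies in the plane with unit normal n̂ = (p₁ × p₂)/|p₁ × p₂|.
Here n̂_z ≈ +0.696; the vertex latitude is φ_max = arccos|n̂_z| ≈ 45.9°.
Check via Clairaut: cos φ_max = |cos φ₁| · sin C = cos(43.7°)·sin(74.4°) ≈ 0.696, again giving ≈ 45.9°.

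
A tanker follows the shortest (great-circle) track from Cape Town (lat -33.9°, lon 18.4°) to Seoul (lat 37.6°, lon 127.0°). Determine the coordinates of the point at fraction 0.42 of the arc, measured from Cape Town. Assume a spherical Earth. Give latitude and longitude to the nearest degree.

Convert each endpoint to a unit vector on the sphere (x = cos φ cos λ, y = cos φ sin λ, z = sin φ).
The central angle between the endpoints is δ = arccos(p₁·p₂) ≈ 2.153 rad (123.4°).
Interpolate at f = 0.42 with slerp weights a = sin((1−f)δ)/sin δ ≈ 1.136, b = sin(fδ)/sin δ ≈ 0.941.
p = a·p₁ + b·p₂ ≈ (0.446, 0.893, -0.059); φ = arcsin(p_z) ≈ -3.40°, λ = atan2(p_y, p_x) ≈ 63.47°.

≈ lat -3°, lon 63°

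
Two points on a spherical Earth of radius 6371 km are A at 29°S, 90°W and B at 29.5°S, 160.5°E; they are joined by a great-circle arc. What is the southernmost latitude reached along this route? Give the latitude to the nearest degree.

≈ 44°S

The great circle lies in the plane with unit normal n̂ = (p₁ × p₂)/|p₁ × p₂|.
Here n̂_z ≈ -0.718; the vertex latitude is φ_max = arccos|n̂_z| ≈ 44.1°.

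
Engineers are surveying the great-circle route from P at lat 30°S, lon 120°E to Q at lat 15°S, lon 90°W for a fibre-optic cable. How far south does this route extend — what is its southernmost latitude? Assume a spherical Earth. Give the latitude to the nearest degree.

The great circle lies in the plane with unit normal n̂ = (p₁ × p₂)/|p₁ × p₂|.
Here n̂_z ≈ +0.520; the vertex latitude is φ_max = arccos|n̂_z| ≈ 58.6°.
Check via Clairaut: cos φ_max = |cos φ₁| · sin C = cos(30.0°)·sin(143.1°) ≈ 0.520, again giving ≈ 58.6°.

≈ 59°S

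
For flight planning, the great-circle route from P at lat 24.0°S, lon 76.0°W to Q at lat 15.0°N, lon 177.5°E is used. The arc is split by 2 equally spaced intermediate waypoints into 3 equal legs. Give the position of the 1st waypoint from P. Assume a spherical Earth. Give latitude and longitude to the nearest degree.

≈ lat 15°S, lon 114°W

The haversine formula gives a central angle δ ≈ 1.935 rad (110.8°) between the endpoints.
Interpolate at f = 1/3 with slerp weights a = sin((1−f)δ)/sin δ ≈ 1.028, b = sin(fδ)/sin δ ≈ 0.643.
p = a·p₁ + b·p₂ ≈ (-0.394, -0.884, -0.252); φ = arcsin(p_z) ≈ -14.58°, λ = atan2(p_y, p_x) ≈ -113.99°.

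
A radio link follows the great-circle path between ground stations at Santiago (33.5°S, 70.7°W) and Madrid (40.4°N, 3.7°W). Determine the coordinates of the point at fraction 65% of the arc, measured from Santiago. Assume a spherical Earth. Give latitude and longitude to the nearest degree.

≈ (16°N, 30°W)

Write both endpoints as unit vectors p₁, p₂ with components (cos φ cos λ, cos φ sin λ, sin φ).
The central angle between the endpoints is δ = arccos(p₁·p₂) ≈ 1.681 rad (96.3°).
Interpolate at f = 0.65 with slerp weights a = sin((1−f)δ)/sin δ ≈ 0.558, b = sin(fδ)/sin δ ≈ 0.893.
p = a·p₁ + b·p₂ ≈ (0.833, -0.483, 0.271); φ = arcsin(p_z) ≈ 15.71°, λ = atan2(p_y, p_x) ≈ -30.13°.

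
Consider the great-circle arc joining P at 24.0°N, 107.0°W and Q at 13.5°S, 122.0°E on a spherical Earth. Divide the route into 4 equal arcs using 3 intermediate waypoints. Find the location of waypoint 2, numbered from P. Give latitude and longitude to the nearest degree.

≈ 12°N, 176°W

Convert each endpoint to a unit vector on the sphere (x = cos φ cos λ, y = cos φ sin λ, z = sin φ).
The central angle between the endpoints is δ = arccos(p₁·p₂) ≈ 2.315 rad (132.7°).
Interpolate at f = 2/4 with slerp weights a = sin((1−f)δ)/sin δ ≈ 1.246, b = sin(fδ)/sin δ ≈ 1.246.
p = a·p₁ + b·p₂ ≈ (-0.975, -0.061, 0.216); φ = arcsin(p_z) ≈ 12.47°, λ = atan2(p_y, p_x) ≈ -176.42°.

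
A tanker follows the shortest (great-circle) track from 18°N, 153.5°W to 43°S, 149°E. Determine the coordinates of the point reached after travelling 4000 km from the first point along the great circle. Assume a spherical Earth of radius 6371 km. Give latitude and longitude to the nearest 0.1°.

Convert each endpoint to a unit vector on the sphere (x = cos φ cos λ, y = cos φ sin λ, z = sin φ).
The central angle between the endpoints is δ = arccos(p₁·p₂) ≈ 1.407 rad (80.6°). The total great-circle distance is δ·R ≈ 1.407 × 6371 ≈ 8965 km, so the target fraction is f = 4000/8965 ≈ 0.446.
Interpolate at f ≈ 0.446 with slerp weights a = sin((1−f)δ)/sin δ ≈ 0.712, b = sin(fδ)/sin δ ≈ 0.595.
p = a·p₁ + b·p₂ ≈ (-0.979, -0.078, -0.186); φ = arcsin(p_z) ≈ -10.72°, λ = atan2(p_y, p_x) ≈ -175.45°.

≈ 10.7°S, 175.4°W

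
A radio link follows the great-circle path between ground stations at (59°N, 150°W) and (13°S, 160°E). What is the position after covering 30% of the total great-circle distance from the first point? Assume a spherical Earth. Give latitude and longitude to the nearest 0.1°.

The haversine formula gives a central angle δ ≈ 1.441 rad (82.5°) between the endpoints.
Interpolate at f = 0.30 with slerp weights a = sin((1−f)δ)/sin δ ≈ 0.853, b = sin(fδ)/sin δ ≈ 0.422.
p = a·p₁ + b·p₂ ≈ (-0.767, -0.079, 0.636); φ = arcsin(p_z) ≈ 39.52°, λ = atan2(p_y, p_x) ≈ -174.13°.

≈ (39.5°N, 174.1°W)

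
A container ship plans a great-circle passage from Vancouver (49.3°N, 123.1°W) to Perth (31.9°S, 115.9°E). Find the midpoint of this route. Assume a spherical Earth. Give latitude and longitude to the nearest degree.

≈ 17°N, 163°E

The haversine formula gives a central angle δ ≈ 2.326 rad (133.3°) between the endpoints.
Interpolate at f = 1/2 with slerp weights a = sin((1−f)δ)/sin δ ≈ 1.261, b = sin(fδ)/sin δ ≈ 1.261.
p = a·p₁ + b·p₂ ≈ (-0.917, 0.274, 0.290); φ = arcsin(p_z) ≈ 16.84°, λ = atan2(p_y, p_x) ≈ 163.35°.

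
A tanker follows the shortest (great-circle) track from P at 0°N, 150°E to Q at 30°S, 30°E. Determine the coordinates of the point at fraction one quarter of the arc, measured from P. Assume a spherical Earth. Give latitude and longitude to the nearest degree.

≈ 16°S, 125°E

The haversine formula gives a central angle δ ≈ 2.019 rad (115.7°) between the endpoints.
Interpolate at f = 1/4 with slerp weights a = sin((1−f)δ)/sin δ ≈ 1.108, b = sin(fδ)/sin δ ≈ 0.536.
p = a·p₁ + b·p₂ ≈ (-0.557, 0.786, -0.268); φ = arcsin(p_z) ≈ -15.56°, λ = atan2(p_y, p_x) ≈ 125.32°.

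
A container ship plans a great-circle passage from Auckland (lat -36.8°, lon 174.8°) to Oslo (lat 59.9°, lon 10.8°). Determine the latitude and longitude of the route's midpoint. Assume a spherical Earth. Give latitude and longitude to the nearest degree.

≈ lat 37°, lon 151°

Write both endpoints as unit vectors p₁, p₂ with components (cos φ cos λ, cos φ sin λ, sin φ).
The central angle between the endpoints is δ = arccos(p₁·p₂) ≈ 2.700 rad (154.7°).
Interpolate at f = 1/2 with slerp weights a = sin((1−f)δ)/sin δ ≈ 2.285, b = sin(fδ)/sin δ ≈ 2.285.
p = a·p₁ + b·p₂ ≈ (-0.697, 0.381, 0.608); φ = arcsin(p_z) ≈ 37.46°, λ = atan2(p_y, p_x) ≈ 151.35°.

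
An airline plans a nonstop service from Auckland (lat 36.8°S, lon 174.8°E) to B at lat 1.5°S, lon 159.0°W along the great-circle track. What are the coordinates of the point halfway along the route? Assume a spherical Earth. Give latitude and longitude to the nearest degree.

≈ lat 20°S, lon 171°W

From cos δ = sin φ₁ sin φ₂ + cos φ₁ cos φ₂ cos Δλ, the central angle is δ ≈ 0.747 rad (42.8°).
Interpolate at f = 1/2 with slerp weights a = sin((1−f)δ)/sin δ ≈ 0.537, b = sin(fδ)/sin δ ≈ 0.537.
p = a·p₁ + b·p₂ ≈ (-0.929, -0.153, -0.336); φ = arcsin(p_z) ≈ -19.62°, λ = atan2(p_y, p_x) ≈ -170.63°.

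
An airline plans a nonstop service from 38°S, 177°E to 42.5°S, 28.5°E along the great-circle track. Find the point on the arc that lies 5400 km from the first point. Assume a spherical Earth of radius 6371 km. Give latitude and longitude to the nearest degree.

≈ 72°S, 105°E

Convert each endpoint to a unit vector on the sphere (x = cos φ cos λ, y = cos φ sin λ, z = sin φ).
The central angle between the endpoints is δ = arccos(p₁·p₂) ≈ 1.650 rad (94.6°). The total great-circle distance is δ·R ≈ 1.650 × 6371 ≈ 10514 km, so the target fraction is f = 5400/10514 ≈ 0.514.
Interpolate at f ≈ 0.514 with slerp weights a = sin((1−f)δ)/sin δ ≈ 0.722, b = sin(fδ)/sin δ ≈ 0.752.
p = a·p₁ + b·p₂ ≈ (-0.081, 0.294, -0.952); φ = arcsin(p_z) ≈ -72.23°, λ = atan2(p_y, p_x) ≈ 105.30°.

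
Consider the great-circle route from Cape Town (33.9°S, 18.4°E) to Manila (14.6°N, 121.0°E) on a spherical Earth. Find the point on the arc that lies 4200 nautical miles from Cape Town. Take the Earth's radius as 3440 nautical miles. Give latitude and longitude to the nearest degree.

The haversine formula gives a central angle δ ≈ 1.892 rad (108.4°) between the endpoints. The total great-circle distance is δ·R ≈ 1.892 × 3440 ≈ 6509 nmi, so the target fraction is f = 4200/6509 ≈ 0.645.
Interpolate at f ≈ 0.645 with slerp weights a = sin((1−f)δ)/sin δ ≈ 0.655, b = sin(fδ)/sin δ ≈ 0.990.
p = a·p₁ + b·p₂ ≈ (0.023, 0.993, -0.116); φ = arcsin(p_z) ≈ -6.66°, λ = atan2(p_y, p_x) ≈ 88.69°.

≈ 7°S, 89°E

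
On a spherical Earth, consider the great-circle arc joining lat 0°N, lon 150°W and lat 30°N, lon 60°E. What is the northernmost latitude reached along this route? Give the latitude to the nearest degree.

≈ 49°N

The great circle lies in the plane with unit normal n̂ = (p₁ × p₂)/|p₁ × p₂|.
Here n̂_z ≈ -0.655; the vertex latitude is φ_max = arccos|n̂_z| ≈ 49.1°.
Check via Clairaut: cos φ_max = |cos φ₁| · sin C = cos(0.0°)·sin(40.9°) ≈ 0.655, again giving ≈ 49.1°.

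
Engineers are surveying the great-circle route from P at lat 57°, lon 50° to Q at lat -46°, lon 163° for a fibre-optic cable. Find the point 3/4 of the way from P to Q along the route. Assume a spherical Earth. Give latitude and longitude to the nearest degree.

Convert each endpoint to a unit vector on the sphere (x = cos φ cos λ, y = cos φ sin λ, z = sin φ).
The central angle between the endpoints is δ = arccos(p₁·p₂) ≈ 2.421 rad (138.7°).
Interpolate at f = 3/4 with slerp weights a = sin((1−f)δ)/sin δ ≈ 0.862, b = sin(fδ)/sin δ ≈ 1.470.
p = a·p₁ + b·p₂ ≈ (-0.675, 0.658, -0.335); φ = arcsin(p_z) ≈ -19.54°, λ = atan2(p_y, p_x) ≈ 135.71°.

≈ lat -20°, lon 136°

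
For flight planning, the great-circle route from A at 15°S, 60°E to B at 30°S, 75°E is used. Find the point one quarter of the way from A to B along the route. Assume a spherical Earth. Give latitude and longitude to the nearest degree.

Convert each endpoint to a unit vector on the sphere (x = cos φ cos λ, y = cos φ sin λ, z = sin φ).
The central angle between the endpoints is δ = arccos(p₁·p₂) ≈ 0.356 rad (20.4°).
Interpolate at f = 1/4 with slerp weights a = sin((1−f)δ)/sin δ ≈ 0.757, b = sin(fδ)/sin δ ≈ 0.255.
p = a·p₁ + b·p₂ ≈ (0.423, 0.847, -0.323); φ = arcsin(p_z) ≈ -18.87°, λ = atan2(p_y, p_x) ≈ 63.46°.

≈ 19°S, 63°E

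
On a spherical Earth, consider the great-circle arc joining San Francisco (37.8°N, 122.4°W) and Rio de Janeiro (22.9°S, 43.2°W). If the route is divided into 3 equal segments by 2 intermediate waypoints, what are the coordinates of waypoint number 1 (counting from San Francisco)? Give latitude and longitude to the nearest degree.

≈ (20°N, 92°W)

Convert each endpoint to a unit vector on the sphere (x = cos φ cos λ, y = cos φ sin λ, z = sin φ).
The central angle between the endpoints is δ = arccos(p₁·p₂) ≈ 1.673 rad (95.9°).
Interpolate at f = 1/3 with slerp weights a = sin((1−f)δ)/sin δ ≈ 0.903, b = sin(fδ)/sin δ ≈ 0.532.
p = a·p₁ + b·p₂ ≈ (-0.025, -0.938, 0.346); φ = arcsin(p_z) ≈ 20.26°, λ = atan2(p_y, p_x) ≈ -91.53°.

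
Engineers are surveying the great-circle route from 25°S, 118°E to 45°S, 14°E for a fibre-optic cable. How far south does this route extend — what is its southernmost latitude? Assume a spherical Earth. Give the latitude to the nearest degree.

The great circle lies in the plane with unit normal n̂ = (p₁ × p₂)/|p₁ × p₂|.
Here n̂_z ≈ -0.628; the vertex latitude is φ_max = arccos|n̂_z| ≈ 51.1°.

≈ 51°S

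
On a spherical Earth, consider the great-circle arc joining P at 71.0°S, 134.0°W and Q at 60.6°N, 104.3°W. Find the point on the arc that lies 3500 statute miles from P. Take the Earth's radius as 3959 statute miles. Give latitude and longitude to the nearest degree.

Write both endpoints as unit vectors p₁, p₂ with components (cos φ cos λ, cos φ sin λ, sin φ).
The central angle between the endpoints is δ = arccos(p₁·p₂) ≈ 2.325 rad (133.2°). The total great-circle distance is δ·R ≈ 2.325 × 3959 ≈ 9206 mi, so the target fraction is f = 3500/9206 ≈ 0.380.
Interpolate at f ≈ 0.380 with slerp weights a = sin((1−f)δ)/sin δ ≈ 1.361, b = sin(fδ)/sin δ ≈ 1.061.
p = a·p₁ + b·p₂ ≈ (-0.436, -0.824, -0.362); φ = arcsin(p_z) ≈ -21.23°, λ = atan2(p_y, p_x) ≈ -117.92°.

≈ 21°S, 118°W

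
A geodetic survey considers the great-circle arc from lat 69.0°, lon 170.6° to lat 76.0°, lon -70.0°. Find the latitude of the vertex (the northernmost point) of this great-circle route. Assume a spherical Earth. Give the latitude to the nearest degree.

≈ 81°

The great circle lies in the plane with unit normal n̂ = (p₁ × p₂)/|p₁ × p₂|.
Here n̂_z ≈ +0.150; the vertex latitude is φ_max = arccos|n̂_z| ≈ 81.4°.
Check via Clairaut: cos φ_max = |cos φ₁| · sin C = cos(69.0°)·sin(24.7°) ≈ 0.150, again giving ≈ 81.4°.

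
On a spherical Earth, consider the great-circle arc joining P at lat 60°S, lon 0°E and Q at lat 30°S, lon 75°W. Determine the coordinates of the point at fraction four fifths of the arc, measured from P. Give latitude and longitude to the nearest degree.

≈ lat 39°S, lon 67°W

Write both endpoints as unit vectors p₁, p₂ with components (cos φ cos λ, cos φ sin λ, sin φ).
The central angle between the endpoints is δ = arccos(p₁·p₂) ≈ 0.994 rad (57.0°).
Interpolate at f = 4/5 with slerp weights a = sin((1−f)δ)/sin δ ≈ 0.236, b = sin(fδ)/sin δ ≈ 0.852.
p = a·p₁ + b·p₂ ≈ (0.309, -0.713, -0.630); φ = arcsin(p_z) ≈ -39.05°, λ = atan2(p_y, p_x) ≈ -66.57°.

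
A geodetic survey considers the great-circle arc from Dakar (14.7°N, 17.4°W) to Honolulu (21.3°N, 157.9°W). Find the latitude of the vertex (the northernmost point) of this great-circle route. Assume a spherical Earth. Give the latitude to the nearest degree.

≈ 44°N

The great circle lies in the plane with unit normal n̂ = (p₁ × p₂)/|p₁ × p₂|.
Here n̂_z ≈ -0.719; the vertex latitude is φ_max = arccos|n̂_z| ≈ 44.1°.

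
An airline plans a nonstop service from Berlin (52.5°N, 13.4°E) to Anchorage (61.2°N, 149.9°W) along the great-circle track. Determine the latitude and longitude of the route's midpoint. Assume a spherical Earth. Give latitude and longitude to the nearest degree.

From cos δ = sin φ₁ sin φ₂ + cos φ₁ cos φ₂ cos Δλ, the central angle is δ ≈ 1.144 rad (65.5°).
Interpolate at f = 1/2 with slerp weights a = sin((1−f)δ)/sin δ ≈ 0.595, b = sin(fδ)/sin δ ≈ 0.595.
p = a·p₁ + b·p₂ ≈ (0.104, -0.060, 0.993); φ = arcsin(p_z) ≈ 83.10°, λ = atan2(p_y, p_x) ≈ -29.82°.

≈ 83°N, 30°W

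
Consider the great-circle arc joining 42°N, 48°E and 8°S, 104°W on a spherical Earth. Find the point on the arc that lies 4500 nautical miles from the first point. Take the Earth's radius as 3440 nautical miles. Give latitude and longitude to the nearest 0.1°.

≈ 43.6°N, 64.1°W

Convert each endpoint to a unit vector on the sphere (x = cos φ cos λ, y = cos φ sin λ, z = sin φ).
The central angle between the endpoints is δ = arccos(p₁·p₂) ≈ 2.408 rad (138.0°). The total great-circle distance is δ·R ≈ 2.408 × 3440 ≈ 8284 nmi, so the target fraction is f = 4500/8284 ≈ 0.543.
Interpolate at f ≈ 0.543 with slerp weights a = sin((1−f)δ)/sin δ ≈ 1.331, b = sin(fδ)/sin δ ≈ 1.443.
p = a·p₁ + b·p₂ ≈ (0.316, -0.651, 0.690); φ = arcsin(p_z) ≈ 43.64°, λ = atan2(p_y, p_x) ≈ -64.07°.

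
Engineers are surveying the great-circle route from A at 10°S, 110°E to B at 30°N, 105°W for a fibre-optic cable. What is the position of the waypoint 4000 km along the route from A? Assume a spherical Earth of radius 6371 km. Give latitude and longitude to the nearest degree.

≈ 12°N, 139°E

Write both endpoints as unit vectors p₁, p₂ with components (cos φ cos λ, cos φ sin λ, sin φ).
The central angle between the endpoints is δ = arccos(p₁·p₂) ≈ 2.474 rad (141.8°). The total great-circle distance is δ·R ≈ 2.474 × 6371 ≈ 15763 km, so the target fraction is f = 4000/15763 ≈ 0.254.
Interpolate at f ≈ 0.254 with slerp weights a = sin((1−f)δ)/sin δ ≈ 1.555, b = sin(fδ)/sin δ ≈ 0.949.
p = a·p₁ + b·p₂ ≈ (-0.736, 0.645, 0.205); φ = arcsin(p_z) ≈ 11.80°, λ = atan2(p_y, p_x) ≈ 138.79°.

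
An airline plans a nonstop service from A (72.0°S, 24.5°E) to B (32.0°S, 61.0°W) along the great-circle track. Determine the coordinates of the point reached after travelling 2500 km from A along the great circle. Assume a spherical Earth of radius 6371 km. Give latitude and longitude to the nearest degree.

Write both endpoints as unit vectors p₁, p₂ with components (cos φ cos λ, cos φ sin λ, sin φ).
The central angle between the endpoints is δ = arccos(p₁·p₂) ≈ 1.019 rad (58.4°). The total great-circle distance is δ·R ≈ 1.019 × 6371 ≈ 6490 km, so the target fraction is f = 2500/6490 ≈ 0.385.
Interpolate at f ≈ 0.385 with slerp weights a = sin((1−f)δ)/sin δ ≈ 0.688, b = sin(fδ)/sin δ ≈ 0.449.
p = a·p₁ + b·p₂ ≈ (0.378, -0.245, -0.893); φ = arcsin(p_z) ≈ -63.22°, λ = atan2(p_y, p_x) ≈ -32.93°.

≈ (63°S, 33°W)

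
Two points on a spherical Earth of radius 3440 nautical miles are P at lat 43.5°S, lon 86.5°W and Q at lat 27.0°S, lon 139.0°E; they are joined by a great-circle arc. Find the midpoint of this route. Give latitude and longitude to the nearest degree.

≈ lat 61°S, lon 167°W

Write both endpoints as unit vectors p₁, p₂ with components (cos φ cos λ, cos φ sin λ, sin φ).
The central angle between the endpoints is δ = arccos(p₁·p₂) ≈ 1.712 rad (98.1°).
Interpolate at f = 1/2 with slerp weights a = sin((1−f)δ)/sin δ ≈ 0.763, b = sin(fδ)/sin δ ≈ 0.763.
p = a·p₁ + b·p₂ ≈ (-0.479, -0.106, -0.871); φ = arcsin(p_z) ≈ -60.61°, λ = atan2(p_y, p_x) ≈ -167.48°.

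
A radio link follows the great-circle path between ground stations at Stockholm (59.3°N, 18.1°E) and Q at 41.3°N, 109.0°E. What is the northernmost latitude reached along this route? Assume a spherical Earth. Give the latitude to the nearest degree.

≈ 62°N

The great circle lies in the plane with unit normal n̂ = (p₁ × p₂)/|p₁ × p₂|.
Here n̂_z ≈ +0.463; the vertex latitude is φ_max = arccos|n̂_z| ≈ 62.4°.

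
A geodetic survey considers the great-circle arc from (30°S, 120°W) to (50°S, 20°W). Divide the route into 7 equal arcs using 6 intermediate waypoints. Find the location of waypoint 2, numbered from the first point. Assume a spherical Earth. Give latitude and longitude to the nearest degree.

≈ (44°S, 101°W)

The haversine formula gives a central angle δ ≈ 1.280 rad (73.4°) between the endpoints.
Interpolate at f = 2/7 with slerp weights a = sin((1−f)δ)/sin δ ≈ 0.827, b = sin(fδ)/sin δ ≈ 0.373.
p = a·p₁ + b·p₂ ≈ (-0.133, -0.702, -0.699); φ = arcsin(p_z) ≈ -44.38°, λ = atan2(p_y, p_x) ≈ -100.69°.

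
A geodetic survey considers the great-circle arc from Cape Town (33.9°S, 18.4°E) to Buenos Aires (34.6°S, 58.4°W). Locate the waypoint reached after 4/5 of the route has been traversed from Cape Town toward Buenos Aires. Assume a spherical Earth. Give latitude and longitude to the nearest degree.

≈ 39°S, 44°W

Convert each endpoint to a unit vector on the sphere (x = cos φ cos λ, y = cos φ sin λ, z = sin φ).
The central angle between the endpoints is δ = arccos(p₁·p₂) ≈ 1.078 rad (61.8°).
Interpolate at f = 4/5 with slerp weights a = sin((1−f)δ)/sin δ ≈ 0.243, b = sin(fδ)/sin δ ≈ 0.862.
p = a·p₁ + b·p₂ ≈ (0.563, -0.541, -0.625); φ = arcsin(p_z) ≈ -38.68°, λ = atan2(p_y, p_x) ≈ -43.84°.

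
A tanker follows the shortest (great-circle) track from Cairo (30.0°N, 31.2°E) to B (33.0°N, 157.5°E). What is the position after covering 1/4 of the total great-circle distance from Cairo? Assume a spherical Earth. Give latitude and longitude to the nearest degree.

Write both endpoints as unit vectors p₁, p₂ with components (cos φ cos λ, cos φ sin λ, sin φ).
The central angle between the endpoints is δ = arccos(p₁·p₂) ≈ 1.729 rad (99.1°).
Interpolate at f = 1/4 with slerp weights a = sin((1−f)δ)/sin δ ≈ 0.975, b = sin(fδ)/sin δ ≈ 0.424.
p = a·p₁ + b·p₂ ≈ (0.393, 0.574, 0.719); φ = arcsin(p_z) ≈ 45.93°, λ = atan2(p_y, p_x) ≈ 55.55°.

≈ (46°N, 56°E)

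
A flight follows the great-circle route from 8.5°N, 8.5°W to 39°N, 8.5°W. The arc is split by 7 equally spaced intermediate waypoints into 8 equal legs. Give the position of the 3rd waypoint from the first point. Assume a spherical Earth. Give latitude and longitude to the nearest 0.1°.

Convert each endpoint to a unit vector on the sphere (x = cos φ cos λ, y = cos φ sin λ, z = sin φ).
The central angle between the endpoints is δ = arccos(p₁·p₂) ≈ 0.532 rad (30.5°).
Interpolate at f = 3/8 with slerp weights a = sin((1−f)δ)/sin δ ≈ 0.643, b = sin(fδ)/sin δ ≈ 0.391.
p = a·p₁ + b·p₂ ≈ (0.930, -0.139, 0.341); φ = arcsin(p_z) ≈ 19.94°, λ = atan2(p_y, p_x) ≈ -8.50°.

≈ 19.9°N, 8.5°W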